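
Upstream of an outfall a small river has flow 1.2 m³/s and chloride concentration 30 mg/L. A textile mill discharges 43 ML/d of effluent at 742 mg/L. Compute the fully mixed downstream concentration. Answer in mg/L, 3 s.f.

43 ML/d = 0.4977 m³/s.
Flow-weighted mixing gives C = (0.4977·742 + 1.2·30) / (0.4977 + 1.2) = 405.3/1.698 = 238.7 mg/L.

239 mg/L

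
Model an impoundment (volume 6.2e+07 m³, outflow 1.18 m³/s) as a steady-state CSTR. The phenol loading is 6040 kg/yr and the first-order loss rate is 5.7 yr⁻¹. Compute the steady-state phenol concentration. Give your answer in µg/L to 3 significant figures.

Outflow Q = 1.18 m³/s × 3.156e+07 s/yr = 3.724e+07 m³/yr.
Steady-state CSTR mass balance: W = Q·C + k·V·C, so C = W/(Q + kV).
Q + kV = 3.724e+07 + 5.7·6.2e+07 = 3.906e+08 m³/yr.
C = 6040/3.906e+08 = 1.546e-05 kg/m³ = 0.01546 mg/L = 15.46 µg/L.

15.5 µg/L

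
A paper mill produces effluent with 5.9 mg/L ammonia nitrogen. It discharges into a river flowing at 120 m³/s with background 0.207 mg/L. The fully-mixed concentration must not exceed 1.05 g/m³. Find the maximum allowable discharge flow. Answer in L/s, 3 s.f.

20900 L/s

Mass balance at complete mixing: C_std·(Q_w + Q_r) = Q_w·C_e + Q_r·C_b.
Rearranging, Q_w = Q_r·(C_std − C_b)/(C_e − C_std) = 120·(1.05 − 0.207) / (5.9 − 1.05) = 20.86 m³/s.
= 2.086e+04 L/s.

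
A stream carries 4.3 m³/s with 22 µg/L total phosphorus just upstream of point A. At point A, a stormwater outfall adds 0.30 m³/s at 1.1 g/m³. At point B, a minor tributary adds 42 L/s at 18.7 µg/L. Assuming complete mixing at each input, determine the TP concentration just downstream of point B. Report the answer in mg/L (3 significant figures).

0.0916 mg/L

22 µg/L = 0.022 mg/L.
After input A: C = (4.3·0.022 + 0.3·1.1) / 4.6 = 0.0923 mg/L.
42 L/s = 0.042 m³/s.
18.7 µg/L = 0.0187 mg/L.
After input B: C = (4.6·0.0923 + 0.042·0.0187) / 4.642 = 0.09164 mg/L.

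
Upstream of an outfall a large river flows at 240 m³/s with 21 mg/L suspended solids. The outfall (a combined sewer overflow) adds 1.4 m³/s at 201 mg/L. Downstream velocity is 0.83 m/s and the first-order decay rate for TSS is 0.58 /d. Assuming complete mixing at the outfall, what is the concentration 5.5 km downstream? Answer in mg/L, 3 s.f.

21.1 mg/L

After complete mixing, C₀ = (1.4·201 + 240·21) / 241.4 = 22.04 mg/L.
Travel time t = 5500 m / 0.83 m/s = 6627 s = 0.0767 d.
C = 22.04·exp(−0.58·0.0767) = 22.04·0.9565 = 21.08 mg/L.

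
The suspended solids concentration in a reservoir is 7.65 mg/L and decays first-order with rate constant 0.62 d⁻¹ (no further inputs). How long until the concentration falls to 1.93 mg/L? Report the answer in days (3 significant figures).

2.22 d

t = ln(C₀/C)/k = ln(7.65/1.93)/0.62 = 1.377/0.62 = 2.221 d.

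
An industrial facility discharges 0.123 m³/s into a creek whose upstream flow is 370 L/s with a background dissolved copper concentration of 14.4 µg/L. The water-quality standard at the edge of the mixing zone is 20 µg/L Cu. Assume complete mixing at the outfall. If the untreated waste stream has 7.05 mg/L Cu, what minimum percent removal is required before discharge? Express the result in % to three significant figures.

99.5 %

370 L/s = 0.37 m³/s.
14.4 µg/L = 0.0144 mg/L.
20 µg/L = 0.02 mg/L.
Mass balance: 0.02·0.493 = 0.123·Cₑ + 0.37·0.0144.
Cₑ = (0.00986 − 0.005328) / 0.123 = 0.03685 mg/L.
Required removal = 1 − 0.03685/7.05 = 99.48 %.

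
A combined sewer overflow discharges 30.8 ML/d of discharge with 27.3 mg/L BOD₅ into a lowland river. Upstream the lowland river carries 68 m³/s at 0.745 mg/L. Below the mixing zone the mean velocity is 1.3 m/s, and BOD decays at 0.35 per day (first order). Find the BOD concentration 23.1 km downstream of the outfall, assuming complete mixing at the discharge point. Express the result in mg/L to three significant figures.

30.8 ML/d = 0.3565 m³/s.
After complete mixing, C₀ = (0.3565·27.3 + 68·0.745) / 68.36 = 0.8835 mg/L.
Travel time t = 2.31e+04 m / 1.3 m/s = 1.777e+04 s = 0.2057 d.
C = 0.8835·exp(−0.35·0.2057) = 0.8835·0.9305 = 0.8221 mg/L.

0.822 mg/L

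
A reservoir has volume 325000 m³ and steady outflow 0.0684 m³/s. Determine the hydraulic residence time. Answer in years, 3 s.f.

Q = 0.0684 m³/s × 3.156e+07 s/yr = 2.159e+06 m³/yr.
Hydraulic residence time τ = V/Q = 325000/2.159e+06 = 0.1506 yr.

0.151 yr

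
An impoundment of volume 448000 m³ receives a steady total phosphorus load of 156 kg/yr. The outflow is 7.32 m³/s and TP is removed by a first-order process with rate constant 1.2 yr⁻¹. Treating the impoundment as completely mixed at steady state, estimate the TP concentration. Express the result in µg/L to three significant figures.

0.674 µg/L

Outflow Q = 7.32 m³/s × 3.156e+07 s/yr = 2.31e+08 m³/yr.
Steady-state CSTR mass balance: W = Q·C + k·V·C, so C = W/(Q + kV).
Q + kV = 2.31e+08 + 1.2·448000 = 2.315e+08 m³/yr.
C = 156/2.315e+08 = 6.738e-07 kg/m³ = 0.0006738 mg/L = 0.6738 µg/L.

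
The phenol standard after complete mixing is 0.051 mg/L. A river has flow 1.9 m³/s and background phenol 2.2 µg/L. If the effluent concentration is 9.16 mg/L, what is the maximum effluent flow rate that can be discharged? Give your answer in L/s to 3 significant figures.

2.2 µg/L = 0.0022 mg/L.
Mass balance at complete mixing: C_std·(Q_w + Q_r) = Q_w·C_e + Q_r·C_b.
Rearranging, Q_w = Q_r·(C_std − C_b)/(C_e − C_std) = 1.9·(0.051 − 0.0022) / (9.16 − 0.051) = 0.01018 m³/s.
= 10.18 L/s.

10.2 L/s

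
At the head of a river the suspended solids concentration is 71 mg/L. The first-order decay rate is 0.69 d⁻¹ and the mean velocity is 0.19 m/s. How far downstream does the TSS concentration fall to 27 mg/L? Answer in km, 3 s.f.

23.0 km

From C = C₀·e^(−kt), t = ln(C₀/C)/k = ln(71/27)/0.69 = 0.9668/0.69 = 1.401 d.
Distance = v·t = 0.19 m/s × 1.211e+05 s = 2.3e+04 m = 23 km.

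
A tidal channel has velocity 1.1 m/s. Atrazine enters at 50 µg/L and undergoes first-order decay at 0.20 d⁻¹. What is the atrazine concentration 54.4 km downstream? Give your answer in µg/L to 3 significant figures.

44.6 µg/L

Travel time t = 54.4 km / 1.1 m/s = 5.44e+04/1.1 = 4.945e+04 s = 0.5724 d.
First-order decay: C = 50·exp(−0.20·0.5724) = 50·0.8918 = 44.59 µg/L.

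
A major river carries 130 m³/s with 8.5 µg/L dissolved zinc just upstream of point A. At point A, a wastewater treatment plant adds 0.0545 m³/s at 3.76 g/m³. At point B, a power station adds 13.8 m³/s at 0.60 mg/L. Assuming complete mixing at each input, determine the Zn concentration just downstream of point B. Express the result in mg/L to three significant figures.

8.5 µg/L = 0.0085 mg/L.
After input A: C = (130·0.0085 + 0.0545·3.76) / 130.1 = 0.01007 mg/L.
After input B: C = (130.1·0.01007 + 13.8·0.6) / 143.9 = 0.06666 mg/L.

0.0667 mg/L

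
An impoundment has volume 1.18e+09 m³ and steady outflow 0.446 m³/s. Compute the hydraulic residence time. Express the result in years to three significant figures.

83.8 yr

Q = 0.446 m³/s × 3.156e+07 s/yr = 1.407e+07 m³/yr.
Hydraulic residence time τ = V/Q = 1.18e+09/1.407e+07 = 83.84 yr.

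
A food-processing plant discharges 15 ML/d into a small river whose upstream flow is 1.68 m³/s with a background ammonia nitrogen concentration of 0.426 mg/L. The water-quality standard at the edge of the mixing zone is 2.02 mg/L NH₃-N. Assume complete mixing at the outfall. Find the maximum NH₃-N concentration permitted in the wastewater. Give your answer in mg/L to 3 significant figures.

17.4 mg/L

15 ML/d = 0.1736 m³/s.
Mass balance: 2.02·1.854 = 0.1736·Cₑ + 1.68·0.426.
Cₑ = (3.744 − 0.7157) / 0.1736 = 17.44 mg/L.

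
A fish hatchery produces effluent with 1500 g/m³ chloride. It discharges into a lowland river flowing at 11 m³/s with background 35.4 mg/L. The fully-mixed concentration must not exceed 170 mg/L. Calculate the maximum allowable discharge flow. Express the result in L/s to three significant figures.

1110 L/s

Mass balance at complete mixing: C_std·(Q_w + Q_r) = Q_w·C_e + Q_r·C_b.
Rearranging, Q_w = Q_r·(C_std − C_b)/(C_e − C_std) = 11·(170 − 35.4) / (1500 − 170) = 1.113 m³/s.
= 1113 L/s.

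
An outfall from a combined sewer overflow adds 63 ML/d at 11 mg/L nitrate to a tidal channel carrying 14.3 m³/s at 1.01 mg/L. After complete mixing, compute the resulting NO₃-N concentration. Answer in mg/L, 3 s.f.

1.49 mg/L

63 ML/d = 0.7292 m³/s.
Flow-weighted mixing gives C = (0.7292·11 + 14.3·1.01) / (0.7292 + 14.3) = 22.46/15.03 = 1.495 mg/L.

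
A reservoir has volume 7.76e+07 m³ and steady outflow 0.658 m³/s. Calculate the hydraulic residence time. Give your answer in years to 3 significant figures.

3.74 yr

Q = 0.658 m³/s × 3.156e+07 s/yr = 2.076e+07 m³/yr.
Hydraulic residence time τ = V/Q = 7.76e+07/2.076e+07 = 3.737 yr.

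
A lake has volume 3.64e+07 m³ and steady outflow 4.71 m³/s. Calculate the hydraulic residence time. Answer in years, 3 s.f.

0.245 yr

Q = 4.71 m³/s × 3.156e+07 s/yr = 1.486e+08 m³/yr.
Hydraulic residence time τ = V/Q = 3.64e+07/1.486e+08 = 0.2449 yr.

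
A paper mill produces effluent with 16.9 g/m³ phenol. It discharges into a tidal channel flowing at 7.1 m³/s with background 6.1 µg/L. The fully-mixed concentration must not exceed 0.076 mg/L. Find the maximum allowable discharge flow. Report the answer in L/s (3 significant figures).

6.1 µg/L = 0.0061 mg/L.
Mass balance at complete mixing: C_std·(Q_w + Q_r) = Q_w·C_e + Q_r·C_b.
Rearranging, Q_w = Q_r·(C_std − C_b)/(C_e − C_std) = 7.1·(0.076 − 0.0061) / (16.9 − 0.076) = 0.0295 m³/s.
= 29.5 L/s.

29.5 L/s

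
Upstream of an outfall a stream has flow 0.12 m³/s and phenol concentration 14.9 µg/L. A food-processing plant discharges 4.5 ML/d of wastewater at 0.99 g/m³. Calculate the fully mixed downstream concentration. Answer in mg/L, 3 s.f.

0.310 mg/L

4.5 ML/d = 0.05208 m³/s.
14.9 µg/L = 0.0149 mg/L.
By mass balance at complete mixing, C = (0.05208·0.99 + 0.12·0.0149) / (0.05208 + 0.12) = 0.05335/0.1721 = 0.31 mg/L.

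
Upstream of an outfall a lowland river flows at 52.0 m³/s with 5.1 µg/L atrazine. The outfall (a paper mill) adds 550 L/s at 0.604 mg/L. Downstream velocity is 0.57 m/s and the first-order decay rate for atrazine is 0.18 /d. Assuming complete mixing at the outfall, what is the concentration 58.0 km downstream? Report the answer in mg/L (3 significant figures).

550 L/s = 0.55 m³/s.
5.1 µg/L = 0.0051 mg/L.
After complete mixing, C₀ = (0.55·0.604 + 52·0.0051) / 52.55 = 0.01137 mg/L.
Travel time t = 5.8e+04 m / 0.57 m/s = 1.018e+05 s = 1.178 d.
C = 0.01137·exp(−0.18·1.178) = 0.01137·0.809 = 0.009197 mg/L.

0.00920 mg/L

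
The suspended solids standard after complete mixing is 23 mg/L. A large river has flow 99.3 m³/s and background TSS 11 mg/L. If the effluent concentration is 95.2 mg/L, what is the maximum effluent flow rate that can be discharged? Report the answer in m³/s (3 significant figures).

Mass balance at complete mixing: C_std·(Q_w + Q_r) = Q_w·C_e + Q_r·C_b.
Rearranging, Q_w = Q_r·(C_std − C_b)/(C_e − C_std) = 99.3·(23 − 11) / (95.2 − 23) = 16.5 m³/s.

16.5 m³/s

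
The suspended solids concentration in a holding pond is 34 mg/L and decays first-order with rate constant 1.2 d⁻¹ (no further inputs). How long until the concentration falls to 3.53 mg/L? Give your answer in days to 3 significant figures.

1.89 d

t = ln(C₀/C)/k = ln(34/3.53)/1.2 = 2.265/1.2 = 1.888 d.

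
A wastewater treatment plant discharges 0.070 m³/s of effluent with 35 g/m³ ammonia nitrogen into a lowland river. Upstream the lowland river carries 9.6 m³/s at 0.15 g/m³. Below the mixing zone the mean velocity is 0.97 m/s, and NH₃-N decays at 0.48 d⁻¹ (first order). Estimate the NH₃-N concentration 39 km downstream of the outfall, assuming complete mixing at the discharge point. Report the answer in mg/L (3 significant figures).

After complete mixing, C₀ = (0.07·35 + 9.6·0.15) / 9.67 = 0.4023 mg/L.
Travel time t = 3.9e+04 m / 0.97 m/s = 4.021e+04 s = 0.4653 d.
C = 0.4023·exp(−0.48·0.4653) = 0.4023·0.7998 = 0.3217 mg/L.

0.322 mg/L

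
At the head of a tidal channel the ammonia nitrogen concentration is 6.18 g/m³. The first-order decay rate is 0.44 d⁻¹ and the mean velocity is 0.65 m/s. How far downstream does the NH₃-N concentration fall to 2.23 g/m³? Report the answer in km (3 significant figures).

From C = C₀·e^(−kt), t = ln(C₀/C)/k = ln(6.18/2.23)/0.44 = 1.019/0.44 = 2.317 d.
Distance = v·t = 0.65 m/s × 2.002e+05 s = 1.301e+05 m = 130.1 km.

130 km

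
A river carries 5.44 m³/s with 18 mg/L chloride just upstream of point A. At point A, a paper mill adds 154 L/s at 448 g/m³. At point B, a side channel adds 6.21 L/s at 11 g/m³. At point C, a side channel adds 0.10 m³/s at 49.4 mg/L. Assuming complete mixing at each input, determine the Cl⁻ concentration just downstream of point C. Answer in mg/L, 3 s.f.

30.2 mg/L

154 L/s = 0.154 m³/s.
After input A: C = (5.44·18 + 0.154·448) / 5.594 = 29.84 mg/L.
6.21 L/s = 0.00621 m³/s.
After input B: C = (5.594·29.84 + 0.00621·11) / 5.6 = 29.82 mg/L.
After input C: C = (5.6·29.82 + 0.1·49.4) / 5.7 = 30.16 mg/L.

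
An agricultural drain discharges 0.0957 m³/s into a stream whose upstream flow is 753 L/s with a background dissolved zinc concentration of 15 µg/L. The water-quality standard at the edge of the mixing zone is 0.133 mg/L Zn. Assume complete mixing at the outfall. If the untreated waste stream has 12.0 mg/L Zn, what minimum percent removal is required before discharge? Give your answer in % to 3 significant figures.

91.2 %

753 L/s = 0.753 m³/s.
15 µg/L = 0.015 mg/L.
Mass balance: 0.133·0.8487 = 0.0957·Cₑ + 0.753·0.015.
Cₑ = (0.1129 − 0.01129) / 0.0957 = 1.061 mg/L.
Required removal = 1 − 1.061/12.0 = 91.15 %.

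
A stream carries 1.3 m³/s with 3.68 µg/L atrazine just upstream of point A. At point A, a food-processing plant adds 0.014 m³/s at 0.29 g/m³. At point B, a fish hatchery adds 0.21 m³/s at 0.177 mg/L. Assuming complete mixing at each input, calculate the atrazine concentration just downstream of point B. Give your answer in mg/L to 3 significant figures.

0.0302 mg/L

3.68 µg/L = 0.00368 mg/L.
After input A: C = (1.3·0.00368 + 0.014·0.29) / 1.314 = 0.006731 mg/L.
After input B: C = (1.314·0.006731 + 0.21·0.177) / 1.524 = 0.03019 mg/L.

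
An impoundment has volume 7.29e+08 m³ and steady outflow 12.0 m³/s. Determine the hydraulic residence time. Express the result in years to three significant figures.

Q = 12.0 m³/s × 3.156e+07 s/yr = 3.787e+08 m³/yr.
Hydraulic residence time τ = V/Q = 7.29e+08/3.787e+08 = 1.925 yr.

1.93 yr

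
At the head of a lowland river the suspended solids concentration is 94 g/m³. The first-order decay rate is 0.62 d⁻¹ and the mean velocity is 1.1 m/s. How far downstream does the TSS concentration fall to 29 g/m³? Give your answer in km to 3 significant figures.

From C = C₀·e^(−kt), t = ln(C₀/C)/k = ln(94/29)/0.62 = 1.176/0.62 = 1.897 d.
Distance = v·t = 1.1 m/s × 1.639e+05 s = 1.803e+05 m = 180.3 km.

180 km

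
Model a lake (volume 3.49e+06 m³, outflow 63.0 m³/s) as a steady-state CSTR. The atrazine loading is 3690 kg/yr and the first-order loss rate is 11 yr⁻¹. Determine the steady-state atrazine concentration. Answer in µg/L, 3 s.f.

1.82 µg/L

Outflow Q = 63.0 m³/s × 3.156e+07 s/yr = 1.988e+09 m³/yr.
Steady-state CSTR mass balance: W = Q·C + k·V·C, so C = W/(Q + kV).
Q + kV = 1.988e+09 + 11·3.49e+06 = 2.027e+09 m³/yr.
C = 3690/2.027e+09 = 1.821e-06 kg/m³ = 0.001821 mg/L = 1.821 µg/L.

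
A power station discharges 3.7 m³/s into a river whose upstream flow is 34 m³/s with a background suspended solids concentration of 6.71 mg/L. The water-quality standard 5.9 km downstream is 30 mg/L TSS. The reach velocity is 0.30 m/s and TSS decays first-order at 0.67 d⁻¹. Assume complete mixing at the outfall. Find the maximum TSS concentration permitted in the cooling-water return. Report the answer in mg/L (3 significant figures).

Travel time to the compliance point: t = 5900/0.30 = 1.967e+04 s = 0.2276 d; decay factor exp(−0.67·0.2276) = 0.8586.
So the concentration just after mixing may be at most 30/0.8586 = 34.94 mg/L.
Mass balance: 34.94·37.7 = 3.7·Cₑ + 34·6.71.
Cₑ = (1317 − 228.1) / 3.7 = 294.4 mg/L.

294 mg/L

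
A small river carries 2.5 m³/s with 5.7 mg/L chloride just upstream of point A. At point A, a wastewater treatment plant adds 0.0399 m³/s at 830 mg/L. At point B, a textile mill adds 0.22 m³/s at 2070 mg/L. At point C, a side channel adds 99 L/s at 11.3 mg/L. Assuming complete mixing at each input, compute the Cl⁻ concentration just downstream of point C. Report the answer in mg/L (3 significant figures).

After input A: C = (2.5·5.7 + 0.0399·830) / 2.54 = 18.65 mg/L.
After input B: C = (2.54·18.65 + 0.22·2070) / 2.76 = 182.2 mg/L.
99 L/s = 0.099 m³/s.
After input C: C = (2.76·182.2 + 0.099·11.3) / 2.859 = 176.3 mg/L.

176 mg/L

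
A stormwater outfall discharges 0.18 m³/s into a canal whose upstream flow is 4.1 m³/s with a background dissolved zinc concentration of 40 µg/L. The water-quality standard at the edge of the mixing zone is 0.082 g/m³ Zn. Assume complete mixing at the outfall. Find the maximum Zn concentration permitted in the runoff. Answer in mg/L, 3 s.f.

1.04 mg/L

40 µg/L = 0.04 mg/L.
Mass balance: 0.082·4.28 = 0.18·Cₑ + 4.1·0.04.
Cₑ = (0.351 − 0.164) / 0.18 = 1.039 mg/L.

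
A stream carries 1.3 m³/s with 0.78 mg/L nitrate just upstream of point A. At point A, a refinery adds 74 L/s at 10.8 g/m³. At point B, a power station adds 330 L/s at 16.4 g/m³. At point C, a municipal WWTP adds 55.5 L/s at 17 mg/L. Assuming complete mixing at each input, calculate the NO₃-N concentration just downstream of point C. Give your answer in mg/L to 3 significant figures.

74 L/s = 0.074 m³/s.
After input A: C = (1.3·0.78 + 0.074·10.8) / 1.374 = 1.32 mg/L.
330 L/s = 0.33 m³/s.
After input B: C = (1.374·1.32 + 0.33·16.4) / 1.704 = 4.24 mg/L.
55.5 L/s = 0.0555 m³/s.
After input C: C = (1.704·4.24 + 0.0555·17) / 1.76 = 4.643 mg/L.

4.64 mg/L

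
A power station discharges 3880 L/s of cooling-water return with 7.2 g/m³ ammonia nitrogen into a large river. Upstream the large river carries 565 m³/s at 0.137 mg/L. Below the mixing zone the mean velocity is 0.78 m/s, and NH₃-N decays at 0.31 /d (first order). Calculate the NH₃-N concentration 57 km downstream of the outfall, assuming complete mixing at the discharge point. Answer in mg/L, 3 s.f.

0.142 mg/L

3880 L/s = 3.88 m³/s.
After complete mixing, C₀ = (3.88·7.2 + 565·0.137) / 568.9 = 0.1852 mg/L.
Travel time t = 5.7e+04 m / 0.78 m/s = 7.308e+04 s = 0.8458 d.
C = 0.1852·exp(−0.31·0.8458) = 0.1852·0.7694 = 0.1425 mg/L.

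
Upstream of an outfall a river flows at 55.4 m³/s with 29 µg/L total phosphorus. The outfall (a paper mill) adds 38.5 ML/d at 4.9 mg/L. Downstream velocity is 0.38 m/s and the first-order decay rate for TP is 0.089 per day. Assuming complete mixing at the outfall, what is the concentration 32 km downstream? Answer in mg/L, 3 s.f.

0.0622 mg/L

38.5 ML/d = 0.4456 m³/s.
29 µg/L = 0.029 mg/L.
After complete mixing, C₀ = (0.4456·4.9 + 55.4·0.029) / 55.85 = 0.06787 mg/L.
Travel time t = 3.2e+04 m / 0.38 m/s = 8.421e+04 s = 0.9747 d.
C = 0.06787·exp(−0.089·0.9747) = 0.06787·0.9169 = 0.06223 mg/L.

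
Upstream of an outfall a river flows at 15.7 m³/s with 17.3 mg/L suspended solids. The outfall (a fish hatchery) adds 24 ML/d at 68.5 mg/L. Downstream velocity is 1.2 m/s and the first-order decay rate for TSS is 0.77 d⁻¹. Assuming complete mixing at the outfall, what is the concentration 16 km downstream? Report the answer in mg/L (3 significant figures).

24 ML/d = 0.2778 m³/s.
After complete mixing, C₀ = (0.2778·68.5 + 15.7·17.3) / 15.98 = 18.19 mg/L.
Travel time t = 1.6e+04 m / 1.2 m/s = 1.333e+04 s = 0.1543 d.
C = 18.19·exp(−0.77·0.1543) = 18.19·0.888 = 16.15 mg/L.

16.2 mg/L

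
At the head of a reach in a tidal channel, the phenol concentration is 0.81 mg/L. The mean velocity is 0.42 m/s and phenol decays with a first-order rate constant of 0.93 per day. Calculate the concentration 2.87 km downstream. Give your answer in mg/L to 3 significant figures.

Travel time t = 2.87 km / 0.42 m/s = 2870/0.42 = 6833 s = 0.07909 d.
First-order decay: C = 0.81·exp(−0.93·0.07909) = 0.81·0.9291 = 0.7526 mg/L.

0.753 mg/L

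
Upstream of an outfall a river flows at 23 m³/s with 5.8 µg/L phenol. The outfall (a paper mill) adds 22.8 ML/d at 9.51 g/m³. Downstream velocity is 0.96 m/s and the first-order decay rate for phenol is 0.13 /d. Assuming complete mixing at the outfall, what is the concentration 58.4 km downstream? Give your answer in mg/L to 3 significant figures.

22.8 ML/d = 0.2639 m³/s.
5.8 µg/L = 0.0058 mg/L.
After complete mixing, C₀ = (0.2639·9.51 + 23·0.0058) / 23.26 = 0.1136 mg/L.
Travel time t = 5.84e+04 m / 0.96 m/s = 6.083e+04 s = 0.7041 d.
C = 0.1136·exp(−0.13·0.7041) = 0.1136·0.9125 = 0.1037 mg/L.

0.104 mg/L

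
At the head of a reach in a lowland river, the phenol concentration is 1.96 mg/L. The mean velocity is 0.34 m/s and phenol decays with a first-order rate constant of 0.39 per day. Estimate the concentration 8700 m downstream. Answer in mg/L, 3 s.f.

1.75 mg/L

Travel time t = 8700 m / 0.34 m/s = 8700/0.34 = 2.559e+04 s = 0.2962 d.
First-order decay: C = 1.96·exp(−0.39·0.2962) = 1.96·0.8909 = 1.746 mg/L.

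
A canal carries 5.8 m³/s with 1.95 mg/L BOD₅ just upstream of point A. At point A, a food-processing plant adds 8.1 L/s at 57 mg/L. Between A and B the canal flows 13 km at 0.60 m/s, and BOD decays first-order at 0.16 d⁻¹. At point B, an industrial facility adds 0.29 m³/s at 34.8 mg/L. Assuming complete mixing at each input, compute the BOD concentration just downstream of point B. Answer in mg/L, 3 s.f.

3.51 mg/L

8.1 L/s = 0.0081 m³/s.
After input A: C = (5.8·1.95 + 0.0081·57) / 5.808 = 2.027 mg/L.
Over the 13 km reach to input B (t = 2.167e+04 s = 0.2508 d), decay gives C = 2.027·exp(−0.16·0.2508) = 1.947 mg/L.
After input B: C = (5.808·1.947 + 0.29·34.8) / 6.098 = 3.509 mg/L.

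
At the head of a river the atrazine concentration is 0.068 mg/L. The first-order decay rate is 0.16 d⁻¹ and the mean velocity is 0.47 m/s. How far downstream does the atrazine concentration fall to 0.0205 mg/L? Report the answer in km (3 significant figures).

304 km

From C = C₀·e^(−kt), t = ln(C₀/C)/k = ln(0.068/0.0205)/0.16 = 1.199/0.16 = 7.494 d.
Distance = v·t = 0.47 m/s × 6.475e+05 s = 3.043e+05 m = 304.3 km.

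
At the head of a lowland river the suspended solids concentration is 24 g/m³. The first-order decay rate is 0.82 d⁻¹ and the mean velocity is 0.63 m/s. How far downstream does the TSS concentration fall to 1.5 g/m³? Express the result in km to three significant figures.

184 km

From C = C₀·e^(−kt), t = ln(C₀/C)/k = ln(24/1.5)/0.82 = 2.773/0.82 = 3.381 d.
Distance = v·t = 0.63 m/s × 2.921e+05 s = 1.84e+05 m = 184 km.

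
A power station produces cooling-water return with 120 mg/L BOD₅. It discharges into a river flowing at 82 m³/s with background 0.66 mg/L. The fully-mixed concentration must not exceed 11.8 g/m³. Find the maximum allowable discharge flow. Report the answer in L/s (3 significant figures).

8440 L/s

Mass balance at complete mixing: C_std·(Q_w + Q_r) = Q_w·C_e + Q_r·C_b.
Rearranging, Q_w = Q_r·(C_std − C_b)/(C_e − C_std) = 82·(11.8 − 0.66) / (120 − 11.8) = 8.443 m³/s.
= 8443 L/s.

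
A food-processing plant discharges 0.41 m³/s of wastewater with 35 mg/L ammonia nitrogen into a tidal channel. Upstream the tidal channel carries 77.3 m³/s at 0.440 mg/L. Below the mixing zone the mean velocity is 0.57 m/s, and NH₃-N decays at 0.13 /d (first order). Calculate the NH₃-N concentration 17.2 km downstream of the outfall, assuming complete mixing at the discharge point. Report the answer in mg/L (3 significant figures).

After complete mixing, C₀ = (0.41·35 + 77.3·0.44) / 77.71 = 0.6223 mg/L.
Travel time t = 1.72e+04 m / 0.57 m/s = 3.018e+04 s = 0.3493 d.
C = 0.6223·exp(−0.13·0.3493) = 0.6223·0.9556 = 0.5947 mg/L.

0.595 mg/L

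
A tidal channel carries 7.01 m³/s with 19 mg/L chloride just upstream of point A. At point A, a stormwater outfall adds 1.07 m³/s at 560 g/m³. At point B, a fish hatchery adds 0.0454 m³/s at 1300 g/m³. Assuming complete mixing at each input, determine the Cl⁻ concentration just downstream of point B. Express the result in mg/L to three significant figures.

97.4 mg/L

After input A: C = (7.01·19 + 1.07·560) / 8.08 = 90.64 mg/L.
After input B: C = (8.08·90.64 + 0.0454·1300) / 8.125 = 97.4 mg/L.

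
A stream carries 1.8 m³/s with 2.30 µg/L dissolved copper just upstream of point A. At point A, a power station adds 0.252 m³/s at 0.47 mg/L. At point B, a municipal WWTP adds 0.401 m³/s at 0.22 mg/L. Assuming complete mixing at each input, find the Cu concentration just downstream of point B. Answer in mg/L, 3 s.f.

0.0859 mg/L

2.30 µg/L = 0.0023 mg/L.
After input A: C = (1.8·0.0023 + 0.252·0.47) / 2.052 = 0.05974 mg/L.
After input B: C = (2.052·0.05974 + 0.401·0.22) / 2.453 = 0.08594 mg/L.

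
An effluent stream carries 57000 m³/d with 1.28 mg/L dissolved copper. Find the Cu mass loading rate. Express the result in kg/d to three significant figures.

73.0 kg/d

57000 m³/d = 0.6597 m³/s.
Mass flux = Q·C = 0.6597 m³/s × 1.28 g/m³ = 0.8444 g/s.
= 0.8444 g/s × 86.4 = 72.96 kg/d.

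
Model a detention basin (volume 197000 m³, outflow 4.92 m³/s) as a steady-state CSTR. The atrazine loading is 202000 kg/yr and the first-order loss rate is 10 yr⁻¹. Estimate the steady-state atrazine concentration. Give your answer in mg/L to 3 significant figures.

1.28 mg/L

Outflow Q = 4.92 m³/s × 3.156e+07 s/yr = 1.553e+08 m³/yr.
Steady-state CSTR mass balance: W = Q·C + k·V·C, so C = W/(Q + kV).
Q + kV = 1.553e+08 + 10·197000 = 1.572e+08 m³/yr.
C = 202000/1.572e+08 = 0.001285 kg/m³ = 1.285 mg/L.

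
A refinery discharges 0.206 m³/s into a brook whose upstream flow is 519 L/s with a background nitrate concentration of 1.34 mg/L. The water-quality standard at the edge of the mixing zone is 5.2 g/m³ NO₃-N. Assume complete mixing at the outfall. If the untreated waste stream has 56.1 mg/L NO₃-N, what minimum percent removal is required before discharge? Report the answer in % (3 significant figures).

519 L/s = 0.519 m³/s.
Mass balance: 5.2·0.725 = 0.206·Cₑ + 0.519·1.34.
Cₑ = (3.77 − 0.6955) / 0.206 = 14.92 mg/L.
Required removal = 1 − 14.92/56.1 = 73.4 %.

73.4 %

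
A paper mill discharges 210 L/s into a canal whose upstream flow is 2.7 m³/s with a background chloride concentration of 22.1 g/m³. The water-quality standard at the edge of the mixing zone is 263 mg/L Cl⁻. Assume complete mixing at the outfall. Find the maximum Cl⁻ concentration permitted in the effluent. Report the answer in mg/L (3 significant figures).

3360 mg/L

210 L/s = 0.21 m³/s.
Mass balance: 263·2.91 = 0.21·Cₑ + 2.7·22.1.
Cₑ = (765.3 − 59.67) / 0.21 = 3360 mg/L.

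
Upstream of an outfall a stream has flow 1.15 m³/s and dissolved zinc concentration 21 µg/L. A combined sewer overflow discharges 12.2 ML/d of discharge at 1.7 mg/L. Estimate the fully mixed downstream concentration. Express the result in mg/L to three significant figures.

12.2 ML/d = 0.1412 m³/s.
21 µg/L = 0.021 mg/L.
By mass balance at complete mixing, C = (0.1412·1.7 + 1.15·0.021) / (0.1412 + 1.15) = 0.2642/1.291 = 0.2046 mg/L.

0.205 mg/L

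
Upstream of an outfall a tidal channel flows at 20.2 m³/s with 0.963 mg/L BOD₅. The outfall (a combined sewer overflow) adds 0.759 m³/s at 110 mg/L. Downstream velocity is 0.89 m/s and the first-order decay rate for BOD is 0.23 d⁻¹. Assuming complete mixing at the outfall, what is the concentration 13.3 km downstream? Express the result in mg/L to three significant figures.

4.72 mg/L

After complete mixing, C₀ = (0.759·110 + 20.2·0.963) / 20.96 = 4.912 mg/L.
Travel time t = 1.33e+04 m / 0.89 m/s = 1.494e+04 s = 0.173 d.
C = 4.912·exp(−0.23·0.173) = 4.912·0.961 = 4.72 mg/L.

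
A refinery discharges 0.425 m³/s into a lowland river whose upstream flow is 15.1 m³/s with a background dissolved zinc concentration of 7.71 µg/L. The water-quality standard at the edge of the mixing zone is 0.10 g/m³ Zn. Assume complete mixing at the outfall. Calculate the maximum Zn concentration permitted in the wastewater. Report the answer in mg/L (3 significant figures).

7.71 µg/L = 0.00771 mg/L.
Mass balance: 0.1·15.53 = 0.425·Cₑ + 15.1·0.00771.
Cₑ = (1.553 − 0.1164) / 0.425 = 3.379 mg/L.

3.38 mg/L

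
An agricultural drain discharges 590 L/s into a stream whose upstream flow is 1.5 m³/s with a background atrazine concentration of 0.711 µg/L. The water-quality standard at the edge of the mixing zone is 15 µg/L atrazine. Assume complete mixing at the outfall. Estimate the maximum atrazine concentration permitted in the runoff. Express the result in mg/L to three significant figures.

590 L/s = 0.59 m³/s.
0.711 µg/L = 0.000711 mg/L.
15 µg/L = 0.015 mg/L.
Mass balance: 0.015·2.09 = 0.59·Cₑ + 1.5·0.000711.
Cₑ = (0.03135 − 0.001066) / 0.59 = 0.05133 mg/L.

0.0513 mg/L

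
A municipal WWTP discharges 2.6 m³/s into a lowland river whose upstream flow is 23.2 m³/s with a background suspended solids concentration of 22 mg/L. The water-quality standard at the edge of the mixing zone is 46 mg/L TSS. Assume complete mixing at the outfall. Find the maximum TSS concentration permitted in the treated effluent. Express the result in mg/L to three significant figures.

260 mg/L

Mass balance: 46·25.8 = 2.6·Cₑ + 23.2·22.
Cₑ = (1187 − 510.4) / 2.6 = 260.2 mg/L.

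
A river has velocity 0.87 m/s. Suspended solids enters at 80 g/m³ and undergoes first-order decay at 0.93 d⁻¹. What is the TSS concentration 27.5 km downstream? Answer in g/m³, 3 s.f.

Travel time t = 27.5 km / 0.87 m/s = 2.75e+04/0.87 = 3.161e+04 s = 0.3658 d.
First-order decay: C = 80·exp(−0.93·0.3658) = 80·0.7116 = 56.93 g/m³.

56.9 g/m³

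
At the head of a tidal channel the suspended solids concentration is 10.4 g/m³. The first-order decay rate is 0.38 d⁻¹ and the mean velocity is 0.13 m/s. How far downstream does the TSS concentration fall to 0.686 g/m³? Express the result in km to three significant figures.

80.4 km

From C = C₀·e^(−kt), t = ln(C₀/C)/k = ln(10.4/0.686)/0.38 = 2.719/0.38 = 7.154 d.
Distance = v·t = 0.13 m/s × 6.181e+05 s = 8.036e+04 m = 80.36 km.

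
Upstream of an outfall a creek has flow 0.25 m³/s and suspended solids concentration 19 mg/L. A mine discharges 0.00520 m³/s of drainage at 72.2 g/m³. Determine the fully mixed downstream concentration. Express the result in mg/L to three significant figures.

Conservation of mass across the mixing zone: C = (0.0052·72.2 + 0.25·19) / (0.0052 + 0.25) = 5.125/0.2552 = 20.08 mg/L.

20.1 mg/L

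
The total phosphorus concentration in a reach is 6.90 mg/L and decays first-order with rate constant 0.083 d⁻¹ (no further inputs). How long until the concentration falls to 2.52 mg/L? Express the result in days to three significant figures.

t = ln(C₀/C)/k = ln(6.90/2.52)/0.083 = 1.007/0.083 = 12.14 d.

12.1 d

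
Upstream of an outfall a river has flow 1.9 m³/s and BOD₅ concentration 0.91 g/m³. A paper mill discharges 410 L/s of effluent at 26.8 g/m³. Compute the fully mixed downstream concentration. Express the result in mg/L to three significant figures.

410 L/s = 0.41 m³/s.
By mass balance at complete mixing, C = (0.41·26.8 + 1.9·0.91) / (0.41 + 1.9) = 12.72/2.31 = 5.505 mg/L.

5.51 mg/L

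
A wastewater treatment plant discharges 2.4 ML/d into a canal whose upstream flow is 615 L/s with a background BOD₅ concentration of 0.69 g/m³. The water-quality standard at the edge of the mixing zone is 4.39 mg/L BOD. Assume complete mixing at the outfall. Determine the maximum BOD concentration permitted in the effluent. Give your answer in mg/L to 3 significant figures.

2.4 ML/d = 0.02778 m³/s.
615 L/s = 0.615 m³/s.
Mass balance: 4.39·0.6428 = 0.02778·Cₑ + 0.615·0.69.
Cₑ = (2.822 − 0.4243) / 0.02778 = 86.31 mg/L.

86.3 mg/L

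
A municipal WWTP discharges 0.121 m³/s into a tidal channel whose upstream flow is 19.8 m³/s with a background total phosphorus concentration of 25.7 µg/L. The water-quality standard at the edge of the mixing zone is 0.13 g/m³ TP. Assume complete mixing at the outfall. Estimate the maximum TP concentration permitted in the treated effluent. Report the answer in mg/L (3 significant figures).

25.7 µg/L = 0.0257 mg/L.
Mass balance: 0.13·19.92 = 0.121·Cₑ + 19.8·0.0257.
Cₑ = (2.59 − 0.5089) / 0.121 = 17.2 mg/L.

17.2 mg/L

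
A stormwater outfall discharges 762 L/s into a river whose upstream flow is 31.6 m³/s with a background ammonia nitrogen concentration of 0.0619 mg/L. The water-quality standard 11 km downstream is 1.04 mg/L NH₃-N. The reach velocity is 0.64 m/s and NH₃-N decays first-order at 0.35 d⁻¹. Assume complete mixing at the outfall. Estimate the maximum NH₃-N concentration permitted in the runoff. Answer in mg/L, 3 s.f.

44.8 mg/L

762 L/s = 0.762 m³/s.
Travel time to the compliance point: t = 1.1e+04/0.64 = 1.719e+04 s = 0.1989 d; decay factor exp(−0.35·0.1989) = 0.9327.
So the concentration just after mixing may be at most 1.04/0.9327 = 1.115 mg/L.
Mass balance: 1.115·32.36 = 0.762·Cₑ + 31.6·0.0619.
Cₑ = (36.08 − 1.956) / 0.762 = 44.79 mg/L.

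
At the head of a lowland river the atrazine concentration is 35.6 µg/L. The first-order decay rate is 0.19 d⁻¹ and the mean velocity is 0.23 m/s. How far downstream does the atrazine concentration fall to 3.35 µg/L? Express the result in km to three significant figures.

From C = C₀·e^(−kt), t = ln(C₀/C)/k = ln(35.6/3.35)/0.19 = 2.363/0.19 = 12.44 d.
Distance = v·t = 0.23 m/s × 1.075e+06 s = 2.472e+05 m = 247.2 km.

247 km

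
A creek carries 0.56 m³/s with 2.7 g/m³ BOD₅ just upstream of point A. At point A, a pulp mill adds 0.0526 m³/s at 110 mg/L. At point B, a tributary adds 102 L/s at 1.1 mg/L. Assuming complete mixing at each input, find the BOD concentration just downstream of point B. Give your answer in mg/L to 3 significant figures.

After input A: C = (0.56·2.7 + 0.0526·110) / 0.6126 = 11.91 mg/L.
102 L/s = 0.102 m³/s.
After input B: C = (0.6126·11.91 + 0.102·1.1) / 0.7146 = 10.37 mg/L.

10.4 mg/L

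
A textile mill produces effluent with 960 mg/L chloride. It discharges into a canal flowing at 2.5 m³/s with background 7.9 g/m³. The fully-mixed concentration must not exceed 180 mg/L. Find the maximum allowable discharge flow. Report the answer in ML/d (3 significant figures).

47.7 ML/d

Mass balance at complete mixing: C_std·(Q_w + Q_r) = Q_w·C_e + Q_r·C_b.
Rearranging, Q_w = Q_r·(C_std − C_b)/(C_e − C_std) = 2.5·(180 − 7.9) / (960 − 180) = 0.5516 m³/s.
= 47.66 ML/d.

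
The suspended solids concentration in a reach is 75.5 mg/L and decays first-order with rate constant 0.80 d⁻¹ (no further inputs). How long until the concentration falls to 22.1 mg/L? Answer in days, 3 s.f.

1.54 d

t = ln(C₀/C)/k = ln(75.5/22.1)/0.80 = 1.229/0.80 = 1.536 d.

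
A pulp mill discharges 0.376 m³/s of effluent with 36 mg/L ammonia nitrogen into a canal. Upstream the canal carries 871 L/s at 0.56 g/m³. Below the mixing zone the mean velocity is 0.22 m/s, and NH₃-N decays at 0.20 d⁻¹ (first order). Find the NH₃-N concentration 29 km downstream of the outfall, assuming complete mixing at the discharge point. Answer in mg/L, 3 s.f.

871 L/s = 0.871 m³/s.
After complete mixing, C₀ = (0.376·36 + 0.871·0.56) / 1.247 = 11.25 mg/L.
Travel time t = 2.9e+04 m / 0.22 m/s = 1.318e+05 s = 1.526 d.
C = 11.25·exp(−0.20·1.526) = 11.25·0.737 = 8.289 mg/L.

8.29 mg/L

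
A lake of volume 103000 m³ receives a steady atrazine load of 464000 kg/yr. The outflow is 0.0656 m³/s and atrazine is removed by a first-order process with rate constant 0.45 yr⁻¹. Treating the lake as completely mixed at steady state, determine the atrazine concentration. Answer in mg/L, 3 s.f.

219 mg/L

Outflow Q = 0.0656 m³/s × 3.156e+07 s/yr = 2.07e+06 m³/yr.
Steady-state CSTR mass balance: W = Q·C + k·V·C, so C = W/(Q + kV).
Q + kV = 2.07e+06 + 0.45·103000 = 2.117e+06 m³/yr.
C = 464000/2.117e+06 = 0.2192 kg/m³ = 219.2 mg/L.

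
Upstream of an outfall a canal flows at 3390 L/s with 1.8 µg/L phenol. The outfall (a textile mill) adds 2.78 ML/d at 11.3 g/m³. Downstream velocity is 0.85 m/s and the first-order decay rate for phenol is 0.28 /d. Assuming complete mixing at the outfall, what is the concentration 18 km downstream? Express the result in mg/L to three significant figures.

0.101 mg/L

2.78 ML/d = 0.03218 m³/s.
3390 L/s = 3.39 m³/s.
1.8 µg/L = 0.0018 mg/L.
After complete mixing, C₀ = (0.03218·11.3 + 3.39·0.0018) / 3.422 = 0.108 mg/L.
Travel time t = 1.8e+04 m / 0.85 m/s = 2.118e+04 s = 0.2451 d.
C = 0.108·exp(−0.28·0.2451) = 0.108·0.9337 = 0.1009 mg/L.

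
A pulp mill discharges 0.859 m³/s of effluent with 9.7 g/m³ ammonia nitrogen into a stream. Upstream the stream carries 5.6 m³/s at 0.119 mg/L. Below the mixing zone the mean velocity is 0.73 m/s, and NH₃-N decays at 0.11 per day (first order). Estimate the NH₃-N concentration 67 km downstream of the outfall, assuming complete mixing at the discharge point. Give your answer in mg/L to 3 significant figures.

1.24 mg/L

After complete mixing, C₀ = (0.859·9.7 + 5.6·0.119) / 6.459 = 1.393 mg/L.
Travel time t = 6.7e+04 m / 0.73 m/s = 9.178e+04 s = 1.062 d.
C = 1.393·exp(−0.11·1.062) = 1.393·0.8897 = 1.24 mg/L.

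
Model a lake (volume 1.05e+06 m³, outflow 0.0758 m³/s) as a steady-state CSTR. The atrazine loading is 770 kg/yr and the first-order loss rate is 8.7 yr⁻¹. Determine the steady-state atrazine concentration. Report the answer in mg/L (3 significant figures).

0.0668 mg/L

Outflow Q = 0.0758 m³/s × 3.156e+07 s/yr = 2.392e+06 m³/yr.
Steady-state CSTR mass balance: W = Q·C + k·V·C, so C = W/(Q + kV).
Q + kV = 2.392e+06 + 8.7·1.05e+06 = 1.153e+07 m³/yr.
C = 770/1.153e+07 = 6.68e-05 kg/m³ = 0.0668 mg/L.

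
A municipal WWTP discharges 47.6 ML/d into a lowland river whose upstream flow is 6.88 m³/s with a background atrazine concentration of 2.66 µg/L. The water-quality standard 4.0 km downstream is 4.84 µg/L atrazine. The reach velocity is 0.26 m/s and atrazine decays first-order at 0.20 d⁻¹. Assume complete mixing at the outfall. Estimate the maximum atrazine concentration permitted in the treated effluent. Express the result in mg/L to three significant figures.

0.0344 mg/L

47.6 ML/d = 0.5509 m³/s.
2.66 µg/L = 0.00266 mg/L.
4.84 µg/L = 0.00484 mg/L.
Travel time to the compliance point: t = 4000/0.26 = 1.538e+04 s = 0.1781 d; decay factor exp(−0.20·0.1781) = 0.965.
So the concentration just after mixing may be at most 0.00484/0.965 = 0.005015 mg/L.
Mass balance: 0.005015·7.431 = 0.5509·Cₑ + 6.88·0.00266.
Cₑ = (0.03727 − 0.0183) / 0.5509 = 0.03443 mg/L.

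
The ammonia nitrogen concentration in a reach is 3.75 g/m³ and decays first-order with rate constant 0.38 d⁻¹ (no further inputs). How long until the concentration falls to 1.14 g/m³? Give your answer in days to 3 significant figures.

3.13 d

t = ln(C₀/C)/k = ln(3.75/1.14)/0.38 = 1.191/0.38 = 3.133 d.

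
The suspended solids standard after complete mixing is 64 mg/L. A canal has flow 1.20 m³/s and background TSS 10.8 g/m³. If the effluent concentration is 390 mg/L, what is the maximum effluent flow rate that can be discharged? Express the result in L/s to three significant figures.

Mass balance at complete mixing: C_std·(Q_w + Q_r) = Q_w·C_e + Q_r·C_b.
Rearranging, Q_w = Q_r·(C_std − C_b)/(C_e − C_std) = 1.20·(64 − 10.8) / (390 − 64) = 0.1958 m³/s.
= 195.8 L/s.

196 L/s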